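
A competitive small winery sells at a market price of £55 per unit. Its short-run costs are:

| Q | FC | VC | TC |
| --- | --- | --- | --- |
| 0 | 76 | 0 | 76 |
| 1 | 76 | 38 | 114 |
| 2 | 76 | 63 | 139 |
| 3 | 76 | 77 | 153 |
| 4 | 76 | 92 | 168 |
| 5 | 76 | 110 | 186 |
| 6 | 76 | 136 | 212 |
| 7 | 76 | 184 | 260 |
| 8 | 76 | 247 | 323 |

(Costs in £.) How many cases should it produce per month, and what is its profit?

Profit at each row (π = 55Q − TC): Q=0: -76; Q=1: -59; Q=2: -29; Q=3: 12; Q=4: 52; Q=5: 89; Q=6: 118; Q=7: 125; Q=8: 117.
Profit is maximized at Q = 7. AVC there is 184/7 = £26.29 ≤ P, so producing beats shutting down (which would give -£76).

Q = 7; profit = £125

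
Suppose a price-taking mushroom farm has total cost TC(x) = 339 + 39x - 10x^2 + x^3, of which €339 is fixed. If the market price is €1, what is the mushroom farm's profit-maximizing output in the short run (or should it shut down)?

Shut down

Strip out fixed cost: VC = 39x - 10x^2 + x^3. Then AVC = 39 - 10x + x^2 and MC = 39 - 20x + 3x^2.
AVC hits its minimum where MC = AVC, at x = 5, giving min AVC = 39 - 10·5 + 5^2 = €14.
Since P = €1 < min AVC = €14, price fails to cover variable cost at any output.
Best response: produce nothing and absorb the €339 fixed cost.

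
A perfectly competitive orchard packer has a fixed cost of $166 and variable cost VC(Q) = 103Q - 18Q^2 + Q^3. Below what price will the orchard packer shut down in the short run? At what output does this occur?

$22 per unit, at Q = 9

The shutdown price is the minimum of AVC. VC = 103Q - 18Q^2 + Q^3, so AVC = 103 - 18Q + Q^2.
dAVC/dQ = -18 + 2Q = 0 gives Q = 9. min AVC = 103 - 18·9 + 9^2 = 22.
So the shutdown price is $22.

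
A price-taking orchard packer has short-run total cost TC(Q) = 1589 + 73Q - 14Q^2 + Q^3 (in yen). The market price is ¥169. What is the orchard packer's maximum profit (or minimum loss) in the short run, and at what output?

AVC = 73 - 14Q + Q^2; min AVC = ¥24 at Q = 7. Since P = ¥169 ≥ min AVC, the firm produces.
MC = 73 - 28Q + 3Q^2. Setting P = MC and taking the root on the rising branch gives Q* = 12.
TR = 169·12 = 2028. TC = 1589 + 588 = 2177. Profit = 2028 − 2177 = -¥149.
By producing, the firm covers all variable cost plus ¥1440 of fixed cost; shutting down would lose the full ¥1589.

Profit = -¥149 at Q = 12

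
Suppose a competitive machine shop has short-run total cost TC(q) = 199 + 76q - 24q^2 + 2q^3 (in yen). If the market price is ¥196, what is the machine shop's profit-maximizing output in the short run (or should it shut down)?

From TC, MC = TC'(q) = 76 - 48q + 6q^2 and AVC = VC/q = 76 - 24q + 2q^2.
AVC is minimized where dAVC/dq = -24 + 4q = 0, at q = 6; min AVC = 76 - 24·6 + 2·6^2 = ¥4.
Since P = ¥196 ≥ min AVC = ¥4, price covers variable cost and the firm should produce.
Set P = MC: 196 = 76 - 48q + 6q^2 → -120 - 48q + 6q^2 = 0. The roots are q = -2 and q = 10; the profit-maximizing output is on the rising part of MC, so q* = 10.
Check: AVC at q = 10 is ¥36 ≤ P, so revenue covers variable cost.
Profit = P·q − TC = 196·10 − 559 = ¥1401.

Produce at q = 10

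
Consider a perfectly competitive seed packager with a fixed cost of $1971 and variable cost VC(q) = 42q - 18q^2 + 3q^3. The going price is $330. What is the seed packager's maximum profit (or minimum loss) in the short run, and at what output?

AVC = 42 - 18q + 3q^2; min AVC = $15 at q = 3. Since P = $330 ≥ min AVC, the firm produces.
MC = 42 - 36q + 9q^2. Setting P = MC and taking the root on the rising branch gives q* = 8.
TR = 330·8 = 2640. TC = 1971 + 720 = 2691. Profit = 2640 − 2691 = -$51.
By producing, the firm covers all variable cost plus $1920 of fixed cost; shutting down would lose the full $1971.

Profit = -$51 at q = 8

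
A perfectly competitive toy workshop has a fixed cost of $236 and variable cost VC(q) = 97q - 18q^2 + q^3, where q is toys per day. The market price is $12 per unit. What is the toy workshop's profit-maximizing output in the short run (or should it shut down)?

Shut down

Strip out fixed cost: VC = 97q - 18q^2 + q^3. Then AVC = 97 - 18q + q^2 and MC = 97 - 36q + 3q^2.
The AVC parabola has its vertex at q = 18/2 = 9, where AVC = 97 - 18·9 + 9^2 = $16.
Since P = $12 < min AVC = $16, price fails to cover variable cost at any output.
Best response: produce nothing and absorb the $236 fixed cost.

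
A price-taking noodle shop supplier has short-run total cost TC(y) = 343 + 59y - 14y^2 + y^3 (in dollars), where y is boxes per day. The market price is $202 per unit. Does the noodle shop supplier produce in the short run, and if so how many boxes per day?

Strip out fixed cost: VC = 59y - 14y^2 + y^3. Then AVC = 59 - 14y + y^2 and MC = 59 - 28y + 3y^2.
The AVC parabola has its vertex at y = 14/2 = 7, where AVC = 59 - 14·7 + 7^2 = $10.
Because $202 ≥ $10, revenue can cover variable cost; the firm operates.
P = MC gives -143 - 28y + 3y^2 = 0, with roots -11/3 and 13. Take the larger (rising MC): y* = 13.
Check: AVC at y = 13 is $46 ≤ P, so revenue covers variable cost.
Profit = P·y − TC = 202·13 − 941 = $1685.

Produce at y = 13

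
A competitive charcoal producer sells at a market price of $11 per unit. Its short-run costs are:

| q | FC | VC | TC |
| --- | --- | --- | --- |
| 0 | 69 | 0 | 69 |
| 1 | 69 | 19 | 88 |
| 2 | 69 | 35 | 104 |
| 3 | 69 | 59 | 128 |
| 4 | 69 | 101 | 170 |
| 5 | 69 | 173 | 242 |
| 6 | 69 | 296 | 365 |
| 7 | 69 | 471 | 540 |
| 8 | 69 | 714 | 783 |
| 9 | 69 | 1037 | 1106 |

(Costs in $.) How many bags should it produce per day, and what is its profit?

q = 0 (shut down); profit = -$69

Tabulate TR − TC: q=0: -69; q=1: -77; q=2: -82; q=3: -95; q=4: -126; q=5: -187; q=6: -299; q=7: -463; q=8: -695; q=9: -1007.
Profit is highest at q = 0. Equivalently, the lowest AVC in the table is 35/2 ≈ $17.50 at q = 2, and P = $11 falls below it — price never covers variable cost, so the firm shuts down and loses only its fixed cost.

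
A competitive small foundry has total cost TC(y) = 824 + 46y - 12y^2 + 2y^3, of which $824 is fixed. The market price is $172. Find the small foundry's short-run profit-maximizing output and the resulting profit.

AVC = 46 - 12y + 2y^2 has its minimum $28 at y = 3; price $172 clears that bar, so the firm operates.
MC = 46 - 24y + 6y^2. Setting P = MC and taking the root on the rising branch gives y* = 7.
TR = 172·7 = 1204. TC = 824 + 420 = 1244. Profit = 1204 − 1244 = -$40.
By producing, the firm covers all variable cost plus $784 of fixed cost; shutting down would lose the full $824.

Profit = -$40 at y = 7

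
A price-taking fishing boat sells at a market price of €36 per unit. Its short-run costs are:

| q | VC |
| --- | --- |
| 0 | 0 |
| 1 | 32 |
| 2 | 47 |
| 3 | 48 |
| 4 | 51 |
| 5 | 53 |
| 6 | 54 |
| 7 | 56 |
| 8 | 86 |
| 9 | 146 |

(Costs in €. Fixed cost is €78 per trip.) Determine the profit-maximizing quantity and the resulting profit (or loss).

Compute π = P·q − TC at each output: q=0: -78; q=1: -74; q=2: -53; q=3: -18; q=4: 15; q=5: 49; q=6: 84; q=7: 118; q=8: 124; q=9: 100.
Profit is maximized at q = 8. AVC there is 86/8 = €10.75 ≤ P, so producing beats shutting down (which would give -€78).

q = 8; profit = €124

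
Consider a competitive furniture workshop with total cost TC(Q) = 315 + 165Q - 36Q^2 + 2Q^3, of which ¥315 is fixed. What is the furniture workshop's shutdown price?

¥3 per unit

The shutdown price is the minimum of AVC. VC = 165Q - 36Q^2 + 2Q^3, so AVC = 165 - 36Q + 2Q^2.
dAVC/dQ = -36 + 4Q = 0 gives Q = 9. min AVC = 165 - 36·9 + 2·9^2 = 3.
For P < ¥3 the firm produces nothing.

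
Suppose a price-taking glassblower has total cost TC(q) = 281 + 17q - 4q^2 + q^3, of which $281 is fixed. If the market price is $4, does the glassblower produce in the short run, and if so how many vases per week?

Strip out fixed cost: VC = 17q - 4q^2 + q^3. Then AVC = 17 - 4q + q^2 and MC = 17 - 8q + 3q^2.
The AVC parabola has its vertex at q = 4/2 = 2, where AVC = 17 - 4·2 + 2^2 = $13.
Since P = $4 < min AVC = $13, price fails to cover variable cost at any output.
Shutting down limits the loss to fixed cost, $281.

Shut down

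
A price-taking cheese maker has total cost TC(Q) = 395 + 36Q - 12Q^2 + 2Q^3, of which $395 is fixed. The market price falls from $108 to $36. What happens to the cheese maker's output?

AVC = 36 - 12Q + 2Q^2, minimized at Q = 3 where min AVC = $18. MC = 36 - 24Q + 6Q^2.
At P = $108 ≥ min AVC, set P = MC on the rising branch: Q = 6.
At P = $36 ≥ min AVC, set P = MC: Q = 4. The firm stays open but cuts output.

Output falls from 6 to 4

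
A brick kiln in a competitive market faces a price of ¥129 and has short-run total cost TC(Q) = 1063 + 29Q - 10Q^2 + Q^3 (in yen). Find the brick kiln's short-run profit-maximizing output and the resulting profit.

AVC = 29 - 10Q + Q^2; min AVC = ¥4 at Q = 5. Since P = ¥129 ≥ min AVC, the firm produces.
With MC = 29 - 20Q + 3Q^2, P = MC on the upward-sloping part at Q* = 10.
TR = 129·10 = 1290. TC = 1063 + 290 = 1353. Profit = 1290 − 1353 = -¥63.
Shutting down would mean losing the fixed cost of ¥1063, so operating at a loss of ¥63 is better by ¥1000.

Profit = -¥63 at Q = 10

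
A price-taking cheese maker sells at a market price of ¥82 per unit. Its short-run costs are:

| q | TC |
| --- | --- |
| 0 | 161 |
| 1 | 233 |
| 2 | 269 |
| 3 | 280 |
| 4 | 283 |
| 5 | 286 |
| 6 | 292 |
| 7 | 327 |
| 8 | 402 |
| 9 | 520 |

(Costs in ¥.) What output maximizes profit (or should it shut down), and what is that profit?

Tabulate TR − TC: q=0: -161; q=1: -151; q=2: -105; q=3: -34; q=4: 45; q=5: 124; q=6: 200; q=7: 247; q=8: 254; q=9: 218.
Profit is maximized at q = 8. AVC there is 241/8 = ¥30.12 ≤ P, so producing beats shutting down (which would give -¥161).

q = 8; profit = ¥254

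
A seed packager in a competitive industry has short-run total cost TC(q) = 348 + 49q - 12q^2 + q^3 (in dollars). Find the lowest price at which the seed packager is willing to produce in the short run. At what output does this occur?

$13 per unit, at q = 6

The shutdown price is the minimum of AVC. VC = 49q - 12q^2 + q^3, so AVC = 49 - 12q + q^2.
dAVC/dq = -12 + 2q = 0 gives q = 6. min AVC = 49 - 12·6 + 6^2 = 13.
The firm shuts down for any P below $13.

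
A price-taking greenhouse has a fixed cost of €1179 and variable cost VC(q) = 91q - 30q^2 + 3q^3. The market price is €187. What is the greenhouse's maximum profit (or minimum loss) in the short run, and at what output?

AVC = 91 - 30q + 3q^2; min AVC = €16 at q = 5. Since P = €187 ≥ min AVC, the firm produces.
MC = 91 - 60q + 9q^2. Setting P = MC and taking the root on the rising branch gives q* = 8.
TR = 187·8 = 1496. TC = 1179 + 344 = 1523. Profit = 1496 − 1523 = -€27.
Shutting down would mean losing the fixed cost of €1179, so operating at a loss of €27 is better by €1152.

Profit = -€27 at q = 8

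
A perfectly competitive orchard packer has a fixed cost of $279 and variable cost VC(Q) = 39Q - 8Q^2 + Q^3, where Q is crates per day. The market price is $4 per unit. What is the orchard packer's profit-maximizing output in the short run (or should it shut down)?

Strip out fixed cost: VC = 39Q - 8Q^2 + Q^3. Then AVC = 39 - 8Q + Q^2 and MC = 39 - 16Q + 3Q^2.
AVC hits its minimum where MC = AVC, at Q = 4, giving min AVC = 39 - 8·4 + 4^2 = $23.
With P < min AVC ($4 < $23), every unit sold adds to the loss.
Best response: produce nothing and absorb the $279 fixed cost.

Shut down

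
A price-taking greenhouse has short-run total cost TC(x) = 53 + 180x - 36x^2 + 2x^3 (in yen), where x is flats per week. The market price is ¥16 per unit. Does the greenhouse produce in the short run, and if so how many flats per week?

Strip out fixed cost: VC = 180x - 36x^2 + 2x^3. Then AVC = 180 - 36x + 2x^2 and MC = 180 - 72x + 6x^2.
The AVC parabola has its vertex at x = 36/4 = 9, where AVC = 180 - 36·9 + 2·9^2 = ¥18.
P = ¥16 lies below min AVC = ¥18; no output level covers variable cost.
Shutting down limits the loss to fixed cost, ¥53.

Shut down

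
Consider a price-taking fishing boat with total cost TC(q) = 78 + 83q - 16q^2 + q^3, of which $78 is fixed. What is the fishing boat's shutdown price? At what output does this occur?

The firm shuts down when price falls below the minimum of average variable cost. AVC = VC/q = 83 - 16q + q^2.
At the minimum of AVC, MC = AVC. MC = 83 - 32q + 3q^2; setting MC = AVC gives 2q^2 - 16q = 0, so q = 8. min AVC = 19.
For P < $19 the firm produces nothing.

$19 per unit, at q = 8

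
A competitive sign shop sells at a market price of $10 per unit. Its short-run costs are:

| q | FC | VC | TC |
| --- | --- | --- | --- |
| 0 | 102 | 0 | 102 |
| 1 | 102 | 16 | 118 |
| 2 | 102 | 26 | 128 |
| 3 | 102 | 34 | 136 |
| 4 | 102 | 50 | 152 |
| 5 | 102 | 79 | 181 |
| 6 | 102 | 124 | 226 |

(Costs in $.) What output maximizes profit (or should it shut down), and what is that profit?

q = 0 (shut down); profit = -$102

Compute π = P·q − TC at each output: q=0: -102; q=1: -108; q=2: -108; q=3: -106; q=4: -112; q=5: -131; q=6: -166.
Profit is highest at q = 0. Equivalently, the lowest AVC in the table is 34/3 ≈ $11.33 at q = 3, and P = $10 falls below it — price never covers variable cost, so the firm shuts down and loses only its fixed cost.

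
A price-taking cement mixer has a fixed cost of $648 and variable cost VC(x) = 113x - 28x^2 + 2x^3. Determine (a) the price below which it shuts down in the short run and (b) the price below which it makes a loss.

Shutdown price = $15; break-even price = $95

AVC = 113 - 28x + 2x^2; minimized at x = 7, giving min AVC = $15. That is the shutdown price.
ATC = 648/x + 113 - 28x + 2x^2. Setting dATC/dx = −648/x^2 − 28 + 4x = 0 gives x = 9 (since 4·9^3 − 28·9^2 = 648).
min ATC = 648/9 + 113 − 28·9 + 2·9^2 = $95. That is the break-even price.
Between these two prices the firm operates at a loss; above $95 it earns a profit.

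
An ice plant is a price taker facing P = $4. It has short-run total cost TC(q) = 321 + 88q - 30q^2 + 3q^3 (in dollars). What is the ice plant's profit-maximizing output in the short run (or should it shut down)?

From TC, MC = TC'(q) = 88 - 60q + 9q^2 and AVC = VC/q = 88 - 30q + 3q^2.
AVC is minimized where dAVC/dq = -30 + 6q = 0, at q = 5; min AVC = 88 - 30·5 + 3·5^2 = $13.
P = $4 lies below min AVC = $13; no output level covers variable cost.
The firm minimizes its loss by shutting down and losing only its fixed cost of $321.

Shut down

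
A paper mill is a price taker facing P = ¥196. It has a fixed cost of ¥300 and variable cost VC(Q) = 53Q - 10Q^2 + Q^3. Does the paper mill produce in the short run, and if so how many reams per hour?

Produce at Q = 11

Variable cost is VC = 53Q - 10Q^2 + Q^3, so AVC = VC/Q = 53 - 10Q + Q^2 and MC = dTC/dQ = 53 - 20Q + 3Q^2.
The AVC parabola has its vertex at Q = 10/2 = 5, where AVC = 53 - 10·5 + 5^2 = ¥28.
P = ¥196 exceeds min AVC = ¥28, so the firm stays open.
Solving P = MC: -143 - 20Q + 3Q^2 = 0 ⇒ Q = -13/3 or 11. On the upward-sloping branch, Q* = 11.
Check: AVC at Q = 11 is ¥64 ≤ P, so revenue covers variable cost.
Profit = P·Q − TC = 196·11 − 1004 = ¥1152.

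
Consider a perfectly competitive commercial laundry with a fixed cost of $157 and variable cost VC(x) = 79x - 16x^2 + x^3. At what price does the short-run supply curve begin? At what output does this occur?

Short-run supply begins at min AVC. From VC = 79x - 16x^2 + x^3, AVC = 79 - 16x + x^2.
dAVC/dx = -16 + 2x = 0 gives x = 8. min AVC = 79 - 16·8 + 8^2 = 15.
The firm shuts down for any P below $15.

$15 per unit, at x = 8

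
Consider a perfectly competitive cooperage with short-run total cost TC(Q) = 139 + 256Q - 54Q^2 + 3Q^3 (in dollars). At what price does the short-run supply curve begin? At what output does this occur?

The firm shuts down when price falls below the minimum of average variable cost. AVC = VC/Q = 256 - 54Q + 3Q^2.
dAVC/dQ = -54 + 6Q = 0 gives Q = 9. min AVC = 256 - 54·9 + 3·9^2 = 13.
The firm shuts down for any P below $13.

$13 per unit, at Q = 9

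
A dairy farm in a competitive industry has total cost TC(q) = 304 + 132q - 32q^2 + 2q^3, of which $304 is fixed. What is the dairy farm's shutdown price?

$4 per unit

The firm shuts down when price falls below the minimum of average variable cost. AVC = VC/q = 132 - 32q + 2q^2.
At the minimum of AVC, MC = AVC. MC = 132 - 64q + 6q^2; setting MC = AVC gives 4q^2 - 32q = 0, so q = 8. min AVC = 4.
So the shutdown price is $4.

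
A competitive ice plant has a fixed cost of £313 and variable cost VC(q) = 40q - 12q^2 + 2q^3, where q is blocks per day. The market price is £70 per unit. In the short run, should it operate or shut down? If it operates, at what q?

Strip out fixed cost: VC = 40q - 12q^2 + 2q^3. Then AVC = 40 - 12q + 2q^2 and MC = 40 - 24q + 6q^2.
AVC hits its minimum where MC = AVC, at q = 3, giving min AVC = 40 - 12·3 + 2·3^2 = £22.
P = £70 exceeds min AVC = £22, so the firm stays open.
Solving P = MC: -30 - 24q + 6q^2 = 0 ⇒ q = -1 or 5. On the upward-sloping branch, q* = 5.
Check: AVC at q = 5 is £30 ≤ P, so revenue covers variable cost.
Profit = P·q − TC = 70·5 − 463 = -£113, a loss, but smaller than the £313 fixed cost the firm would lose by shutting down.

Produce at q = 5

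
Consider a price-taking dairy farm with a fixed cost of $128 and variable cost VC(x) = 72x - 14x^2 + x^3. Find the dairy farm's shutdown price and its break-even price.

Shutdown price = min AVC. AVC = 72 - 14x + x^2, with vertex at x = 7 and minimum $23.
ATC = 128/x + 72 - 14x + x^2. Setting dATC/dx = −128/x^2 − 14 + 2x = 0 gives x = 8 (since 2·8^3 − 14·8^2 = 128).
min ATC = 128/8 + 72 − 14·8 + 8^2 = $40. That is the break-even price.
For $23 ≤ P < $40 the firm produces at a loss; below $23 it shuts down.

Shutdown price = $23; break-even price = $40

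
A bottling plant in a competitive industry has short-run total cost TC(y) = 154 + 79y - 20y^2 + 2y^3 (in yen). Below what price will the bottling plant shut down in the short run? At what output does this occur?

¥29 per unit, at y = 5

The shutdown price is the minimum of AVC. VC = 79y - 20y^2 + 2y^3, so AVC = 79 - 20y + 2y^2.
At the minimum of AVC, MC = AVC. MC = 79 - 40y + 6y^2; setting MC = AVC gives 4y^2 - 20y = 0, so y = 5. min AVC = 29.
For P < ¥29 the firm produces nothing.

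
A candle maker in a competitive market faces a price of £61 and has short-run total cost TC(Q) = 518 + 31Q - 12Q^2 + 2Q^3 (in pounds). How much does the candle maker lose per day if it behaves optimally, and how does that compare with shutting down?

Profit = -£318 at Q = 5

AVC = 31 - 12Q + 2Q^2; min AVC = £13 at Q = 3. Since P = £61 ≥ min AVC, the firm produces.
With MC = 31 - 24Q + 6Q^2, P = MC on the upward-sloping part at Q* = 5.
TR = 61·5 = 305. TC = 518 + 105 = 623. Profit = 305 − 623 = -£318.
Shutting down would mean losing the fixed cost of £518, so operating at a loss of £318 is better by £200.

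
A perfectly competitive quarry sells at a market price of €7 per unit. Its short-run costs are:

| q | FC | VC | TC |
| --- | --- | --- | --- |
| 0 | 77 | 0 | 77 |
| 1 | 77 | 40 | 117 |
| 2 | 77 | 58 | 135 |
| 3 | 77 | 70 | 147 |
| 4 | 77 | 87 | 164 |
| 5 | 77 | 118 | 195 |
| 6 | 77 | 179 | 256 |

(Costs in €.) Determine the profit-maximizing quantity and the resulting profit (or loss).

Compute π = P·q − TC at each output: q=0: -77; q=1: -110; q=2: -121; q=3: -126; q=4: -136; q=5: -160; q=6: -214.
Profit is highest at q = 0. Equivalently, the lowest AVC in the table is 87/4 ≈ €21.75 at q = 4, and P = €7 falls below it — price never covers variable cost, so the firm shuts down and loses only its fixed cost.

q = 0 (shut down); profit = -€77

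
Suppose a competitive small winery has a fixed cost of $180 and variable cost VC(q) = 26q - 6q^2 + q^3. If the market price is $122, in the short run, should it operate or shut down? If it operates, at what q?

Strip out fixed cost: VC = 26q - 6q^2 + q^3. Then AVC = 26 - 6q + q^2 and MC = 26 - 12q + 3q^2.
AVC hits its minimum where MC = AVC, at q = 3, giving min AVC = 26 - 6·3 + 3^2 = $17.
Since P = $122 ≥ min AVC = $17, price covers variable cost and the firm should produce.
P = MC gives -96 - 12q + 3q^2 = 0, with roots -4 and 8. Take the larger (rising MC): q* = 8.
Check: AVC at q = 8 is $42 ≤ P, so revenue covers variable cost.
Profit = P·q − TC = 122·8 − 516 = $460.

Produce at q = 8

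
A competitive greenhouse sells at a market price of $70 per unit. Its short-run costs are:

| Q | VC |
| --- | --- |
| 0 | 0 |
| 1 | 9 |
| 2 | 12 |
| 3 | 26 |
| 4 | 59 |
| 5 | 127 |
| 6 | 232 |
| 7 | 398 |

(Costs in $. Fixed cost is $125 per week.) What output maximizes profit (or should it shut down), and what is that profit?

Compute π = P·Q − TC at each output: Q=0: -125; Q=1: -64; Q=2: 3; Q=3: 59; Q=4: 96; Q=5: 98; Q=6: 63; Q=7: -33.
Profit is maximized at Q = 5. AVC there is 127/5 = $25.40 ≤ P, so producing beats shutting down (which would give -$125).

Q = 5; profit = $98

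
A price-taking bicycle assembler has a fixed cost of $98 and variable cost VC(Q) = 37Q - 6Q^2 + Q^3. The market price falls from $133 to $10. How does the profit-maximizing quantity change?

AVC = 37 - 6Q + Q^2, minimized at Q = 3 where min AVC = $28. MC = 37 - 12Q + 3Q^2.
With P = $133 above the shutdown price, P = MC gives Q = 8.
At P = $10 < min AVC = $28, price no longer covers variable cost at any output, so the firm shuts down: Q = 0.

Output falls from 8 to 0 (the firm shuts down)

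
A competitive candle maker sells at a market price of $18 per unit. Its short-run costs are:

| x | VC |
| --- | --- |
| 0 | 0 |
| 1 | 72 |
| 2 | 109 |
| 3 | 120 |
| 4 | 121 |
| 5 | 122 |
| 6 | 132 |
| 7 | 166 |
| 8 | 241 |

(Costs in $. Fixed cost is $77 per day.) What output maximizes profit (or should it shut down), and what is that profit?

x = 0 (shut down); profit = -$77

Profit at each row (π = 18x − TC): x=0: -77; x=1: -131; x=2: -150; x=3: -143; x=4: -126; x=5: -109; x=6: -101; x=7: -117; x=8: -174.
Profit is highest at x = 0. Equivalently, the lowest AVC in the table is 132/6 ≈ $22 at x = 6, and P = $18 falls below it — price never covers variable cost, so the firm shuts down and loses only its fixed cost.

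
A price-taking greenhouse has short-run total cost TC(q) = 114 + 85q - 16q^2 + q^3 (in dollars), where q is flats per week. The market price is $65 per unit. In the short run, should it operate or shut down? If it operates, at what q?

Produce at q = 10

From TC, MC = TC'(q) = 85 - 32q + 3q^2 and AVC = VC/q = 85 - 16q + q^2.
The AVC parabola has its vertex at q = 16/2 = 8, where AVC = 85 - 16·8 + 8^2 = $21.
Since P = $65 ≥ min AVC = $21, price covers variable cost and the firm should produce.
P = MC gives 20 - 32q + 3q^2 = 0, with roots 2/3 and 10. Take the larger (rising MC): q* = 10.
Check: AVC at q = 10 is $25 ≤ P, so revenue covers variable cost.
Profit = P·q − TC = 65·10 − 364 = $286.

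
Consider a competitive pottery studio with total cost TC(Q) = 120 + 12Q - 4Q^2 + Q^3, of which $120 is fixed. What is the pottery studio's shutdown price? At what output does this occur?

$8 per unit, at Q = 2

The firm shuts down when price falls below the minimum of average variable cost. AVC = VC/Q = 12 - 4Q + Q^2.
dAVC/dQ = -4 + 2Q = 0 gives Q = 2. min AVC = 12 - 4·2 + 2^2 = 8.
So the shutdown price is $8.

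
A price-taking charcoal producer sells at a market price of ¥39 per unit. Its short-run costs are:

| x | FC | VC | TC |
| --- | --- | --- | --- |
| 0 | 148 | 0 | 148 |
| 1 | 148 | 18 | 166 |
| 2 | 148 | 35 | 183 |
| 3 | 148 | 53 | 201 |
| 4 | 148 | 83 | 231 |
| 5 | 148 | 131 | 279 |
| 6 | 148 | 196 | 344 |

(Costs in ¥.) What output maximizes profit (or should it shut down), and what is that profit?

Profit at each row (π = 39x − TC): x=0: -148; x=1: -127; x=2: -105; x=3: -84; x=4: -75; x=5: -84; x=6: -110.
Profit is maximized at x = 4. AVC there is 83/4 = ¥20.75 ≤ P, so producing beats shutting down (which would give -¥148).

x = 4; profit = -¥75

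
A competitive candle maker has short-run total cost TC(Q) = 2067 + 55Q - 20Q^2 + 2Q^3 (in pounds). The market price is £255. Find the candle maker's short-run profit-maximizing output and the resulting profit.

Profit = -£67 at Q = 10

AVC = 55 - 20Q + 2Q^2; min AVC = £5 at Q = 5. Since P = £255 ≥ min AVC, the firm produces.
MC = 55 - 40Q + 6Q^2. Setting P = MC and taking the root on the rising branch gives Q* = 10.
TR = 255·10 = 2550. TC = 2067 + 550 = 2617. Profit = 2550 − 2617 = -£67.
By producing, the firm covers all variable cost plus £2000 of fixed cost; shutting down would lose the full £2067.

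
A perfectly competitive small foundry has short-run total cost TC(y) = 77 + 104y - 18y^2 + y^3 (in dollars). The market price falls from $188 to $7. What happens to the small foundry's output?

AVC = 104 - 18y + y^2, minimized at y = 9 where min AVC = $23. MC = 104 - 36y + 3y^2.
At P = $188 ≥ min AVC, set P = MC on the rising branch: y = 14.
At P = $7 < min AVC = $23, price no longer covers variable cost at any output, so the firm shuts down: y = 0.

Output falls from 14 to 0 (the firm shuts down)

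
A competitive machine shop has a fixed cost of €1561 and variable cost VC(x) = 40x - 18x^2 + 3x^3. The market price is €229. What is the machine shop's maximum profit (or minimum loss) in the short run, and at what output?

Profit = -€385 at x = 7

AVC = 40 - 18x + 3x^2; min AVC = €13 at x = 3. Since P = €229 ≥ min AVC, the firm produces.
MC = 40 - 36x + 9x^2. Setting P = MC and taking the root on the rising branch gives x* = 7.
TR = 229·7 = 1603. TC = 1561 + 427 = 1988. Profit = 1603 − 1988 = -€385.
By producing, the firm covers all variable cost plus €1176 of fixed cost; shutting down would lose the full €1561.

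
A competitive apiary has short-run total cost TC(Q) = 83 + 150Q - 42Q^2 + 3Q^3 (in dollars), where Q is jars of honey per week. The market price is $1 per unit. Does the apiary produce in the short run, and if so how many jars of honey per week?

Shut down

Strip out fixed cost: VC = 150Q - 42Q^2 + 3Q^3. Then AVC = 150 - 42Q + 3Q^2 and MC = 150 - 84Q + 9Q^2.
AVC is minimized where dAVC/dQ = -42 + 6Q = 0, at Q = 7; min AVC = 150 - 42·7 + 3·7^2 = $3.
With P < min AVC ($1 < $3), every unit sold adds to the loss.
The firm minimizes its loss by shutting down and losing only its fixed cost of $83.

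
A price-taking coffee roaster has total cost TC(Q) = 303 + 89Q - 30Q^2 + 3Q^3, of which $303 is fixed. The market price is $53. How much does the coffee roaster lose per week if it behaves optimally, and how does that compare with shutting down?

Profit = -$87 at Q = 6

AVC = 89 - 30Q + 3Q^2 has its minimum $14 at Q = 5; price $53 clears that bar, so the firm operates.
With MC = 89 - 60Q + 9Q^2, P = MC on the upward-sloping part at Q* = 6.
TR = 53·6 = 318. TC = 303 + 102 = 405. Profit = 318 − 405 = -$87.
Shutting down would mean losing the fixed cost of $303, so operating at a loss of $87 is better by $216.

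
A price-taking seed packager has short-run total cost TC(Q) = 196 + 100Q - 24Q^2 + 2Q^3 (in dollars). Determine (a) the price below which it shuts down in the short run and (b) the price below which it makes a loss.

AVC = 100 - 24Q + 2Q^2; minimized at Q = 6, giving min AVC = $28. That is the shutdown price.
ATC = 196/Q + 100 - 24Q + 2Q^2. Setting dATC/dQ = −196/Q^2 − 24 + 4Q = 0 gives Q = 7 (since 4·7^3 − 24·7^2 = 196).
min ATC = 196/7 + 100 − 24·7 + 2·7^2 = $58. That is the break-even price.
Between these two prices the firm operates at a loss; above $58 it earns a profit.

Shutdown price = $28; break-even price = $58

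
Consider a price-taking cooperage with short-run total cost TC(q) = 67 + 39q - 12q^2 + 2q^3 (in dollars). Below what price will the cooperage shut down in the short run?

The shutdown price is the minimum of AVC. VC = 39q - 12q^2 + 2q^3, so AVC = 39 - 12q + 2q^2.
dAVC/dq = -12 + 4q = 0 gives q = 3. min AVC = 39 - 12·3 + 2·3^2 = 21.
For P < $21 the firm produces nothing.

$21 per unit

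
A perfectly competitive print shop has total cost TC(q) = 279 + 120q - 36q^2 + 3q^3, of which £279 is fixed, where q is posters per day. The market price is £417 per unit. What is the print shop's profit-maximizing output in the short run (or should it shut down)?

From TC, MC = TC'(q) = 120 - 72q + 9q^2 and AVC = VC/q = 120 - 36q + 3q^2.
The AVC parabola has its vertex at q = 36/6 = 6, where AVC = 120 - 36·6 + 3·6^2 = £12.
Since P = £417 ≥ min AVC = £12, price covers variable cost and the firm should produce.
Solving P = MC: -297 - 72q + 9q^2 = 0 ⇒ q = -3 or 11. On the upward-sloping branch, q* = 11.
Check: AVC at q = 11 is £87 ≤ P, so revenue covers variable cost.
Profit = P·q − TC = 417·11 − 1236 = £3351.

Produce at q = 11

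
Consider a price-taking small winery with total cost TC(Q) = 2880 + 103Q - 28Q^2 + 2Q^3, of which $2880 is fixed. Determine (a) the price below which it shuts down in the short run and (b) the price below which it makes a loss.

Shutdown price = min AVC. AVC = 103 - 28Q + 2Q^2, with vertex at Q = 7 and minimum $5.
ATC = 2880/Q + 103 - 28Q + 2Q^2. Setting dATC/dQ = −2880/Q^2 − 28 + 4Q = 0 gives Q = 12 (since 4·12^3 − 28·12^2 = 2880).
min ATC = 2880/12 + 103 − 28·12 + 2·12^2 = $295. That is the break-even price.
Between these two prices the firm operates at a loss; above $295 it earns a profit.

Shutdown price = $5; break-even price = $295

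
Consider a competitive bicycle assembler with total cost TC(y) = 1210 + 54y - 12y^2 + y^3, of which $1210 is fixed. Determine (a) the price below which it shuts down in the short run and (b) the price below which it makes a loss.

Shutdown price = $18; break-even price = $153

Shutdown price = min AVC. AVC = 54 - 12y + y^2, with vertex at y = 6 and minimum $18.
ATC = 1210/y + 54 - 12y + y^2. Setting dATC/dy = −1210/y^2 − 12 + 2y = 0 gives y = 11 (since 2·11^3 − 12·11^2 = 1210).
min ATC = 1210/11 + 54 − 12·11 + 11^2 = $153. That is the break-even price.
Between these two prices the firm operates at a loss; above $153 it earns a profit.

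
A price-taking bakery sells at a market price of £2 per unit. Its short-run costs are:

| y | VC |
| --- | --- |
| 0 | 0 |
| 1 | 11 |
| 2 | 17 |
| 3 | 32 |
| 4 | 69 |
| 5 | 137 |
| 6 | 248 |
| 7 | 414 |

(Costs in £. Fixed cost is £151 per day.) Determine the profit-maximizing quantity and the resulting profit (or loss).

Tabulate TR − TC: y=0: -151; y=1: -160; y=2: -164; y=3: -177; y=4: -212; y=5: -278; y=6: -387; y=7: -551.
Profit is highest at y = 0. Equivalently, the lowest AVC in the table is 17/2 ≈ £8.50 at y = 2, and P = £2 falls below it — price never covers variable cost, so the firm shuts down and loses only its fixed cost.

y = 0 (shut down); profit = -£151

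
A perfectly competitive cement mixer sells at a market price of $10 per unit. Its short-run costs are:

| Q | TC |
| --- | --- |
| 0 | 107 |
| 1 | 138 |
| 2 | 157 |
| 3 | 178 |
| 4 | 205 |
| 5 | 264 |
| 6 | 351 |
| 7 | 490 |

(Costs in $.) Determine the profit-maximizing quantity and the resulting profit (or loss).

Q = 0 (shut down); profit = -$107

Tabulate TR − TC: Q=0: -107; Q=1: -128; Q=2: -137; Q=3: -148; Q=4: -165; Q=5: -214; Q=6: -291; Q=7: -420.
Profit is highest at Q = 0. Equivalently, the lowest AVC in the table is 71/3 ≈ $23.67 at Q = 3, and P = $10 falls below it — price never covers variable cost, so the firm shuts down and loses only its fixed cost.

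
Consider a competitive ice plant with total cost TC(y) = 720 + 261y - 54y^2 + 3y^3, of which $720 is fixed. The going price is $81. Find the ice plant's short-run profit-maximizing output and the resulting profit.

Profit = -$120 at y = 10

AVC = 261 - 54y + 3y^2 has its minimum $18 at y = 9; price $81 clears that bar, so the firm operates.
MC = 261 - 108y + 9y^2. Setting P = MC and taking the root on the rising branch gives y* = 10.
TR = 81·10 = 810. TC = 720 + 210 = 930. Profit = 810 − 930 = -$120.
Shutting down would mean losing the fixed cost of $720, so operating at a loss of $120 is better by $600.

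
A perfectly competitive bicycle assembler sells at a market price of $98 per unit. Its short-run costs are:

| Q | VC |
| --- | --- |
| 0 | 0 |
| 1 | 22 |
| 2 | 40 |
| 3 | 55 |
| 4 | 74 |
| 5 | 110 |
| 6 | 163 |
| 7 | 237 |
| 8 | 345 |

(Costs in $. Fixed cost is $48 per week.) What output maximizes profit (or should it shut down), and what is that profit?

Tabulate TR − TC: Q=0: -48; Q=1: 28; Q=2: 108; Q=3: 191; Q=4: 270; Q=5: 332; Q=6: 377; Q=7: 401; Q=8: 391.
Profit is maximized at Q = 7. AVC there is 237/7 = $33.86 ≤ P, so producing beats shutting down (which would give -$48).

Q = 7; profit = $401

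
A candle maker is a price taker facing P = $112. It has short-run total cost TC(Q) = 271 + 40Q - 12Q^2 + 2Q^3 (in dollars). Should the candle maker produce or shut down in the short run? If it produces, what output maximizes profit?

From TC, MC = TC'(Q) = 40 - 24Q + 6Q^2 and AVC = VC/Q = 40 - 12Q + 2Q^2.
AVC hits its minimum where MC = AVC, at Q = 3, giving min AVC = 40 - 12·3 + 2·3^2 = $22.
P = $112 exceeds min AVC = $22, so the firm stays open.
Set P = MC: 112 = 40 - 24Q + 6Q^2 → -72 - 24Q + 6Q^2 = 0. The roots are Q = -2 and Q = 6; the profit-maximizing output is on the rising part of MC, so Q* = 6.
Check: AVC at Q = 6 is $40 ≤ P, so revenue covers variable cost.
Profit = P·Q − TC = 112·6 − 511 = $161.

Produce at Q = 6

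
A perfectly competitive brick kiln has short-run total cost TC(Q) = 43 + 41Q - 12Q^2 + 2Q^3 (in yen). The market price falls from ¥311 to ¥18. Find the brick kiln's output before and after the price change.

Output falls from 9 to 0 (the firm shuts down)

MC = 41 - 24Q + 6Q^2; the shutdown threshold is min AVC = ¥23 (at Q = 3).
With P = ¥311 above the shutdown price, P = MC gives Q = 9.
At P = ¥18 < min AVC = ¥23, price no longer covers variable cost at any output, so the firm shuts down: Q = 0.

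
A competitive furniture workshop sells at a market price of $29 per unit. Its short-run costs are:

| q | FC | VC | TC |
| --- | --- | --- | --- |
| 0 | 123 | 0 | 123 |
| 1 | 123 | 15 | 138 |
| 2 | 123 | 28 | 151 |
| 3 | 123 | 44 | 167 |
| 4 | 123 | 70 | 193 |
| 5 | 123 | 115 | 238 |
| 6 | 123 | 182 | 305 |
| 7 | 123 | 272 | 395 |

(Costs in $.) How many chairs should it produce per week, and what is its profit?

q = 4; profit = -$77

Compute π = P·q − TC at each output: q=0: -123; q=1: -109; q=2: -93; q=3: -80; q=4: -77; q=5: -93; q=6: -131; q=7: -192.
Profit is maximized at q = 4. AVC there is 70/4 = $17.50 ≤ P, so producing beats shutting down (which would give -$123).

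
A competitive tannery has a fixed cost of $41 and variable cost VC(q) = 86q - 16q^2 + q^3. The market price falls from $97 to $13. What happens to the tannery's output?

Output falls from 11 to 0 (the firm shuts down)

MC = 86 - 32q + 3q^2; the shutdown threshold is min AVC = $22 (at q = 8).
With P = $97 above the shutdown price, P = MC gives q = 11.
At P = $13 < min AVC = $22, price no longer covers variable cost at any output, so the firm shuts down: q = 0.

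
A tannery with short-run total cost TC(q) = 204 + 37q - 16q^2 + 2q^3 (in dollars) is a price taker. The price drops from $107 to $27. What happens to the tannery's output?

AVC = 37 - 16q + 2q^2, minimized at q = 4 where min AVC = $5. MC = 37 - 32q + 6q^2.
At P = $107 ≥ min AVC, set P = MC on the rising branch: q = 7.
At P = $27 ≥ min AVC, set P = MC: q = 5. The firm stays open but cuts output.

Output falls from 7 to 5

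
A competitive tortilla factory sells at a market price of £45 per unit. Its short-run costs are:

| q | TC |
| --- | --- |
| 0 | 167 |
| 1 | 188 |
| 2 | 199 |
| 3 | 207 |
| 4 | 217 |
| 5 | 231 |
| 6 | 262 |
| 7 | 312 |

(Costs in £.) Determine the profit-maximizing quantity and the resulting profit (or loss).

q = 6; profit = £8

Profit at each row (π = 45q − TC): q=0: -167; q=1: -143; q=2: -109; q=3: -72; q=4: -37; q=5: -6; q=6: 8; q=7: 3.
Profit is maximized at q = 6. AVC there is 95/6 = £15.83 ≤ P, so producing beats shutting down (which would give -£167).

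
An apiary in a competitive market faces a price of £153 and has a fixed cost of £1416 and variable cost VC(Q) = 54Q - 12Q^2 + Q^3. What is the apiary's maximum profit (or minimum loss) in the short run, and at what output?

Profit = -£206 at Q = 11

AVC = 54 - 12Q + Q^2 has its minimum £18 at Q = 6; price £153 clears that bar, so the firm operates.
MC = 54 - 24Q + 3Q^2. Setting P = MC and taking the root on the rising branch gives Q* = 11.
TR = 153·11 = 1683. TC = 1416 + 473 = 1889. Profit = 1683 − 1889 = -£206.
Shutting down would mean losing the fixed cost of £1416, so operating at a loss of £206 is better by £1210.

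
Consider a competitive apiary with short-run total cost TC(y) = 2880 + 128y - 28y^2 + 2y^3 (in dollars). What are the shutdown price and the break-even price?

Shutdown price = $30; break-even price = $320

AVC = 128 - 28y + 2y^2; minimized at y = 7, giving min AVC = $30. That is the shutdown price.
ATC = 2880/y + 128 - 28y + 2y^2. Setting dATC/dy = −2880/y^2 − 28 + 4y = 0 gives y = 12 (since 4·12^3 − 28·12^2 = 2880).
min ATC = 2880/12 + 128 − 28·12 + 2·12^2 = $320. That is the break-even price.
For $30 ≤ P < $320 the firm produces at a loss; below $30 it shuts down.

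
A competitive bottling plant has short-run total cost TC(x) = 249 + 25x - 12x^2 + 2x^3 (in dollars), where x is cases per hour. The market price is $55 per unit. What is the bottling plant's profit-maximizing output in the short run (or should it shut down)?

Variable cost is VC = 25x - 12x^2 + 2x^3, so AVC = VC/x = 25 - 12x + 2x^2 and MC = dTC/dx = 25 - 24x + 6x^2.
AVC hits its minimum where MC = AVC, at x = 3, giving min AVC = 25 - 12·3 + 2·3^2 = $7.
Since P = $55 ≥ min AVC = $7, price covers variable cost and the firm should produce.
Solving P = MC: -30 - 24x + 6x^2 = 0 ⇒ x = -1 or 5. On the upward-sloping branch, x* = 5.
Check: AVC at x = 5 is $15 ≤ P, so revenue covers variable cost.
Profit = P·x − TC = 55·5 − 324 = -$49, a loss, but smaller than the $249 fixed cost the firm would lose by shutting down.

Produce at x = 5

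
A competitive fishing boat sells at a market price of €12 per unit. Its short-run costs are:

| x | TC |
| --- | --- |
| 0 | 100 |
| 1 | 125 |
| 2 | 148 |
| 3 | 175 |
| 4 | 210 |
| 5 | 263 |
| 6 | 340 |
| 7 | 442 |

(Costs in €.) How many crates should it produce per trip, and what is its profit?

Compute π = P·x − TC at each output: x=0: -100; x=1: -113; x=2: -124; x=3: -139; x=4: -162; x=5: -203; x=6: -268; x=7: -358.
Profit is highest at x = 0. Equivalently, the lowest AVC in the table is 48/2 ≈ €24 at x = 2, and P = €12 falls below it — price never covers variable cost, so the firm shuts down and loses only its fixed cost.

x = 0 (shut down); profit = -€100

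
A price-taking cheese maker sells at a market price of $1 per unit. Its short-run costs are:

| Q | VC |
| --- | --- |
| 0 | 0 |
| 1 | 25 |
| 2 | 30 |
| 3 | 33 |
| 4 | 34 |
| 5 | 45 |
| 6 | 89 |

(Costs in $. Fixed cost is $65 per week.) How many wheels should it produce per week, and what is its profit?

Q = 0 (shut down); profit = -$65

Profit at each row (π = 1Q − TC): Q=0: -65; Q=1: -89; Q=2: -93; Q=3: -95; Q=4: -95; Q=5: -105; Q=6: -148.
Profit is highest at Q = 0. Equivalently, the lowest AVC in the table is 34/4 ≈ $8.50 at Q = 4, and P = $1 falls below it — price never covers variable cost, so the firm shuts down and loses only its fixed cost.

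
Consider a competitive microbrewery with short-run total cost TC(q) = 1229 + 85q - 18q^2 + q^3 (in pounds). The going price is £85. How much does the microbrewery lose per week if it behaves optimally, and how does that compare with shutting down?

Profit = -£365 at q = 12

AVC = 85 - 18q + q^2 has its minimum £4 at q = 9; price £85 clears that bar, so the firm operates.
With MC = 85 - 36q + 3q^2, P = MC on the upward-sloping part at q* = 12.
TR = 85·12 = 1020. TC = 1229 + 156 = 1385. Profit = 1020 − 1385 = -£365.
That loss of £365 beats the £1229 the firm would lose by shutting down; producing recovers £864 of fixed cost.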